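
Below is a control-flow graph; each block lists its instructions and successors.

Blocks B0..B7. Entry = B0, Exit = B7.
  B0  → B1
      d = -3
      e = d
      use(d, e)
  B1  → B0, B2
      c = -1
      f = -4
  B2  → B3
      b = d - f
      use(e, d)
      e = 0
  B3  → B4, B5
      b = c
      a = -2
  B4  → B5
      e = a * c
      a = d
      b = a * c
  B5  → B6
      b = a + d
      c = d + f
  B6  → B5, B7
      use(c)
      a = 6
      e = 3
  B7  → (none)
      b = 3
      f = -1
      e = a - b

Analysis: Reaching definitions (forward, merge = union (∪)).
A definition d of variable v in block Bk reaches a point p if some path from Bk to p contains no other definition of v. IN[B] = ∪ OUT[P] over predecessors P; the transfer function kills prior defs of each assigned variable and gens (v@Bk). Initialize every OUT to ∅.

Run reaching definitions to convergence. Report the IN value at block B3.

Fixpoint table:
  B0:   IN={c@B1, d@B0, e@B0, f@B1}   OUT={c@B1, d@B0, e@B0, f@B1}
  B1:   IN={c@B1, d@B0, e@B0, f@B1}   OUT={c@B1, d@B0, e@B0, f@B1}
  B2:   IN={c@B1, d@B0, e@B0, f@B1}   OUT={b@B2, c@B1, d@B0, e@B2, f@B1}
  B3:   IN={b@B2, c@B1, d@B0, e@B2, f@B1}   OUT={a@B3, b@B3, c@B1, d@B0, e@B2, f@B1}
  B4:   IN={a@B3, b@B3, c@B1, d@B0, e@B2, f@B1}   OUT={a@B4, b@B4, c@B1, d@B0, e@B4, f@B1}
  B5:   IN={a@B3, a@B4, a@B6, b@B3, b@B4, b@B5, c@B1, c@B5, d@B0, e@B2, e@B4, e@B6, f@B1}   OUT={a@B3, a@B4, a@B6, b@B5, c@B5, d@B0, e@B2, e@B4, e@B6, f@B1}
  B6:   IN={a@B3, a@B4, a@B6, b@B5, c@B5, d@B0, e@B2, e@B4, e@B6, f@B1}   OUT={a@B6, b@B5, c@B5, d@B0, e@B6, f@B1}
  B7:   IN={a@B6, b@B5, c@B5, d@B0, e@B6, f@B1}   OUT={a@B6, b@B7, c@B5, d@B0, e@B7, f@B7}

Merge at B3: IN[B3] = OUT[B2] = {b@B2, c@B1, d@B0, e@B2, f@B1}

Answer: {b@B2, c@B1, d@B0, e@B2, f@B1}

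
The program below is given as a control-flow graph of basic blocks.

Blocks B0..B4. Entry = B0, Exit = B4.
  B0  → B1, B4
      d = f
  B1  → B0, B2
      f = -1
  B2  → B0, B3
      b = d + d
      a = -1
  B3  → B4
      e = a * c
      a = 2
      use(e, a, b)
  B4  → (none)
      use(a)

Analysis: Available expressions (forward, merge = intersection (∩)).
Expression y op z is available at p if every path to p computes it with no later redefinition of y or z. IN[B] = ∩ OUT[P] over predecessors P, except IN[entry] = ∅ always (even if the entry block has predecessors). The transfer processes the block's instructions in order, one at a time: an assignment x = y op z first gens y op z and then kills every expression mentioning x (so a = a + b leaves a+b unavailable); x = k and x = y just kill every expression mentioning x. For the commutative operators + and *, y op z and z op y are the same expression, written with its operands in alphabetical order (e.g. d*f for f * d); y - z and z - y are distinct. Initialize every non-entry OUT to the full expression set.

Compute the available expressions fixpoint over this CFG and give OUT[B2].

Answer: {d+d}

Working:
Fixpoint table:
  B0:  IN={}  OUT={}
  B1:  IN={}  OUT={}
  B2:  IN={}  OUT={d+d}
  B3:  IN={d+d}  OUT={d+d}
  B4:  IN={}  OUT={}

Merge at B2: IN[B2] = OUT[B1] = {}
Applying B2's transfer function to that IN value gives OUT[B2] (row B2 above).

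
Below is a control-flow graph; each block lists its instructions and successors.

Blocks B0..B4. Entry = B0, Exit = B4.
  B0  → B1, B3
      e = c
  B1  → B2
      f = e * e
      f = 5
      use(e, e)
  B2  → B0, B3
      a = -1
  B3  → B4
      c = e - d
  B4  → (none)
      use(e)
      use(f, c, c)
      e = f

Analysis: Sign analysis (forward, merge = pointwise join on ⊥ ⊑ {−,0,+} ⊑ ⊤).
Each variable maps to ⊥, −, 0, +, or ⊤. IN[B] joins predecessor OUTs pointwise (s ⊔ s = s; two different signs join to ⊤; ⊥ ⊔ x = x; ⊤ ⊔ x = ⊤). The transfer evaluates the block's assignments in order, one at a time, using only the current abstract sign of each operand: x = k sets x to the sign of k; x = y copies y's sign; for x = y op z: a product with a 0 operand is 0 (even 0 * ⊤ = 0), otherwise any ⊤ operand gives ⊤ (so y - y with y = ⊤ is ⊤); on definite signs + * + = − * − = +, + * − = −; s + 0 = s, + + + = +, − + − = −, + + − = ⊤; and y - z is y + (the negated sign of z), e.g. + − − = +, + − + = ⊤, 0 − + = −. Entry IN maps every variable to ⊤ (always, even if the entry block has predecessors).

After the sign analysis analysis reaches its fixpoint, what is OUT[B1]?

Fixpoint table:
  B0:   IN=(all ⊤)   OUT=(all ⊤)
  B1:   IN=(all ⊤)   OUT={f:+; rest ⊤}
  B2:   IN={f:+; rest ⊤}   OUT={a:-, f:+; rest ⊤}
  B3:   IN=(all ⊤)   OUT=(all ⊤)
  B4:   IN=(all ⊤)   OUT=(all ⊤)

Merge at B1: IN[B1] = OUT[B0] = {a: ⊤, b: ⊤, c: ⊤, d: ⊤, e: ⊤, f: ⊤}
Applying B1's transfer function to that IN value gives OUT[B1] (row B1 above).

Answer: {a: ⊤, b: ⊤, c: ⊤, d: ⊤, e: ⊤, f: +}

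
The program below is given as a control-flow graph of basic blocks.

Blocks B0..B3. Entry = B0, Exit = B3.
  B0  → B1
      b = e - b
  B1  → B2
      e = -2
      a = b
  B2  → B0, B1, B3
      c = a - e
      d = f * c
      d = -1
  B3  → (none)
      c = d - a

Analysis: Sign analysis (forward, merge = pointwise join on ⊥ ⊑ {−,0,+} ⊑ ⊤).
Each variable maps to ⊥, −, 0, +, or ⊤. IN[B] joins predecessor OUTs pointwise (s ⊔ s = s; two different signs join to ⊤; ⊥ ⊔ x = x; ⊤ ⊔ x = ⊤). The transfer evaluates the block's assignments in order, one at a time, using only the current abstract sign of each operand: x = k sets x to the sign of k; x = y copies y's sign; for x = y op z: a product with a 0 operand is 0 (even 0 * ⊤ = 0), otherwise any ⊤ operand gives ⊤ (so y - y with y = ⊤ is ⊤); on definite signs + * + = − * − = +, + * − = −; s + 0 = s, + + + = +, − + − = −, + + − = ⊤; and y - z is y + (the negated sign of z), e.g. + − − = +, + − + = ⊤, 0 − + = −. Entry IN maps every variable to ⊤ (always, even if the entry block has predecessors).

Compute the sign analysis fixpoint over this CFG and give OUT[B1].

Answer: {a: ⊤, b: ⊤, c: ⊤, d: ⊤, e: -, f: ⊤}

Trace:
Per-block solution:
  B0:   IN=(all ⊤)   OUT=(all ⊤)
  B1:   IN=(all ⊤)   OUT={e:-; rest ⊤}
  B2:   IN={e:-; rest ⊤}   OUT={d:-, e:-; rest ⊤}
  B3:   IN={d:-, e:-; rest ⊤}   OUT={d:-, e:-; rest ⊤}

Merge at B1: IN[B1] = OUT[B0] ⊔ OUT[B2] = {a: ⊤, b: ⊤, c: ⊤, d: ⊤, e: ⊤, f: ⊤}
Applying B1's transfer function to that IN value gives OUT[B1] (row B1 above).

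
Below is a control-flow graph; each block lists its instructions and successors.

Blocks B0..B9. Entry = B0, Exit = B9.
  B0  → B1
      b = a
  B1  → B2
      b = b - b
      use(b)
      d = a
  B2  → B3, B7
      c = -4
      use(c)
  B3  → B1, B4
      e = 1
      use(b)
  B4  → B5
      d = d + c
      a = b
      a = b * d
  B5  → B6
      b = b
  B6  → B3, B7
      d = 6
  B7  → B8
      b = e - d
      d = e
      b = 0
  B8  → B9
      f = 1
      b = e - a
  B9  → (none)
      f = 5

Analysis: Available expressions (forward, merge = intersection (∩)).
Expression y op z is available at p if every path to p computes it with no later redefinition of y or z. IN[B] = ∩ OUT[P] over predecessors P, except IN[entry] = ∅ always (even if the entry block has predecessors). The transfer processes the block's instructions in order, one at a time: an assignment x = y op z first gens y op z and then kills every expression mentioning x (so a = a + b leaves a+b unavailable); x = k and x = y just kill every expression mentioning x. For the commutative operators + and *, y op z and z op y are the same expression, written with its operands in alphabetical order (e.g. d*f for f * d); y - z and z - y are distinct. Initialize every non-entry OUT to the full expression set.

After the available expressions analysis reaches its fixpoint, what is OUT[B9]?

Fixpoint table:
  B0: | IN={} | OUT={}
  B1: | IN={} | OUT={}
  B2: | IN={} | OUT={}
  B3: | IN={} | OUT={}
  B4: | IN={} | OUT={b*d}
  B5: | IN={b*d} | OUT={}
  B6: | IN={} | OUT={}
  B7: | IN={} | OUT={}
  B8: | IN={} | OUT={e-a}
  B9: | IN={e-a} | OUT={e-a}

Merge at B9: IN[B9] = OUT[B8] = {e-a}
Applying B9's transfer function to that IN value gives OUT[B9] (row B9 above).

Answer: {e-a}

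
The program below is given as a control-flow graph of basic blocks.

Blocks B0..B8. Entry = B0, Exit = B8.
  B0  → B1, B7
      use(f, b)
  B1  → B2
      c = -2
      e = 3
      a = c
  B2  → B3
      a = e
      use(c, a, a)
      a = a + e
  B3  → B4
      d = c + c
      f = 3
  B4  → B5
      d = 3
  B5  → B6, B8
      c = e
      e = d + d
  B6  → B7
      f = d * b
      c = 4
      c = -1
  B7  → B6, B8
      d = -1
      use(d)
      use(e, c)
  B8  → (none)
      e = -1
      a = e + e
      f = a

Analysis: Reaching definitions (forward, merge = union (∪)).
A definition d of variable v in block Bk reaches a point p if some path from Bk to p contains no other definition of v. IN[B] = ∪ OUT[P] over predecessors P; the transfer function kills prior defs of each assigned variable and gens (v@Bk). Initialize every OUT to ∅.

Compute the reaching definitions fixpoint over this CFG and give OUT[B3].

Answer: {a@B2, c@B1, d@B3, e@B1, f@B3}

Working:
Per-block solution:
  B0:  IN={}  OUT={}
  B1:  IN={}  OUT={a@B1, c@B1, e@B1}
  B2:  IN={a@B1, c@B1, e@B1}  OUT={a@B2, c@B1, e@B1}
  B3:  IN={a@B2, c@B1, e@B1}  OUT={a@B2, c@B1, d@B3, e@B1, f@B3}
  B4:  IN={a@B2, c@B1, d@B3, e@B1, f@B3}  OUT={a@B2, c@B1, d@B4, e@B1, f@B3}
  B5:  IN={a@B2, c@B1, d@B4, e@B1, f@B3}  OUT={a@B2, c@B5, d@B4, e@B5, f@B3}
  B6:  IN={a@B2, c@B5, c@B6, d@B4, d@B7, e@B5, f@B3, f@B6}  OUT={a@B2, c@B6, d@B4, d@B7, e@B5, f@B6}
  B7:  IN={a@B2, c@B6, d@B4, d@B7, e@B5, f@B6}  OUT={a@B2, c@B6, d@B7, e@B5, f@B6}
  B8:  IN={a@B2, c@B5, c@B6, d@B4, d@B7, e@B5, f@B3, f@B6}  OUT={a@B8, c@B5, c@B6, d@B4, d@B7, e@B8, f@B8}

Merge at B3: IN[B3] = OUT[B2] = {a@B2, c@B1, e@B1}
Applying B3's transfer function to that IN value gives OUT[B3] (row B3 above).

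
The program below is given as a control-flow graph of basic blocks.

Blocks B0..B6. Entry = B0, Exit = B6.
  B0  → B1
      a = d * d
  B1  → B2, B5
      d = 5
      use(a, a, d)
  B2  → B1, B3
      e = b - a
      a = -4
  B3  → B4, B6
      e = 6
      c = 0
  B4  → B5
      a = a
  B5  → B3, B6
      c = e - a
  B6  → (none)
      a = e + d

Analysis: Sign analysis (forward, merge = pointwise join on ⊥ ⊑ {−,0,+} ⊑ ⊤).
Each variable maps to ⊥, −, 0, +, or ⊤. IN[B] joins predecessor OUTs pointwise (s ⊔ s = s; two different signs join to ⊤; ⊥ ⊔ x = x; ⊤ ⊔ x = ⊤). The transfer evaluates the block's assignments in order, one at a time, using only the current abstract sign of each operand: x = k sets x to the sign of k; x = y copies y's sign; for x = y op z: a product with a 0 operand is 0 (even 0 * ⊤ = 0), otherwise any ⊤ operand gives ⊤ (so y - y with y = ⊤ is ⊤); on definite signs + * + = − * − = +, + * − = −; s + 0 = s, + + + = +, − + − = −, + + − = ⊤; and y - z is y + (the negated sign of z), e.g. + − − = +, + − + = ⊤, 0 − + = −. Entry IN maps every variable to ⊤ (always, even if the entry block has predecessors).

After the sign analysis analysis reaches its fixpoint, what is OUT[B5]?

Answer: {a: ⊤, b: ⊤, c: ⊤, d: +, e: ⊤, f: ⊤}

Working:
Converged values:
  B0:  IN=(all ⊤)  OUT=(all ⊤)
  B1:  IN=(all ⊤)  OUT={d:+; rest ⊤}
  B2:  IN={d:+; rest ⊤}  OUT={a:-, d:+; rest ⊤}
  B3:  IN={d:+; rest ⊤}  OUT={c:0, d:+, e:+; rest ⊤}
  B4:  IN={c:0, d:+, e:+; rest ⊤}  OUT={c:0, d:+, e:+; rest ⊤}
  B5:  IN={d:+; rest ⊤}  OUT={d:+; rest ⊤}
  B6:  IN={d:+; rest ⊤}  OUT={d:+; rest ⊤}

Merge at B5: IN[B5] = OUT[B1] ⊔ OUT[B4] = {a: ⊤, b: ⊤, c: ⊤, d: +, e: ⊤, f: ⊤}
Applying B5's transfer function to that IN value gives OUT[B5] (row B5 above).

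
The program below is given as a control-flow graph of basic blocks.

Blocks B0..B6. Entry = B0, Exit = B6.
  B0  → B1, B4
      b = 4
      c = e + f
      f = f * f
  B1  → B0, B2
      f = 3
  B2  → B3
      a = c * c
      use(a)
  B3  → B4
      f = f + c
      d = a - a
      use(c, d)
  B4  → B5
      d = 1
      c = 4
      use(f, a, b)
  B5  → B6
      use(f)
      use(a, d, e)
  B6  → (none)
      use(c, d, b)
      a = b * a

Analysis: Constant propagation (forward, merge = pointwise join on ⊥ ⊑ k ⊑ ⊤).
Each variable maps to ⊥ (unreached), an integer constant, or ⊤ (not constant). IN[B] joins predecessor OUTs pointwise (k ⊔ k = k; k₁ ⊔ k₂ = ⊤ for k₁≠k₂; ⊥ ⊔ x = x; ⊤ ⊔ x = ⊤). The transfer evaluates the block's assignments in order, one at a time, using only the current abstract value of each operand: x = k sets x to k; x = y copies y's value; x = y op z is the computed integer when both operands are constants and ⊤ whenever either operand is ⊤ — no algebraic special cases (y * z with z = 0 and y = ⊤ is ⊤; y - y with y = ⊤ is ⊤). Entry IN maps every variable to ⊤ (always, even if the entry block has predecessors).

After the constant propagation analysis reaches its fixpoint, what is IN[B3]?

Per-block solution:
  B0:  IN=(all ⊤)  OUT={b:4; rest ⊤}
  B1:  IN={b:4; rest ⊤}  OUT={b:4, f:3; rest ⊤}
  B2:  IN={b:4, f:3; rest ⊤}  OUT={b:4, f:3; rest ⊤}
  B3:  IN={b:4, f:3; rest ⊤}  OUT={b:4; rest ⊤}
  B4:  IN={b:4; rest ⊤}  OUT={b:4, c:4, d:1; rest ⊤}
  B5:  IN={b:4, c:4, d:1; rest ⊤}  OUT={b:4, c:4, d:1; rest ⊤}
  B6:  IN={b:4, c:4, d:1; rest ⊤}  OUT={b:4, c:4, d:1; rest ⊤}

Merge at B3: IN[B3] = OUT[B2] = {a: ⊤, b: 4, c: ⊤, d: ⊤, e: ⊤, f: 3}

Answer: {a: ⊤, b: 4, c: ⊤, d: ⊤, e: ⊤, f: 3}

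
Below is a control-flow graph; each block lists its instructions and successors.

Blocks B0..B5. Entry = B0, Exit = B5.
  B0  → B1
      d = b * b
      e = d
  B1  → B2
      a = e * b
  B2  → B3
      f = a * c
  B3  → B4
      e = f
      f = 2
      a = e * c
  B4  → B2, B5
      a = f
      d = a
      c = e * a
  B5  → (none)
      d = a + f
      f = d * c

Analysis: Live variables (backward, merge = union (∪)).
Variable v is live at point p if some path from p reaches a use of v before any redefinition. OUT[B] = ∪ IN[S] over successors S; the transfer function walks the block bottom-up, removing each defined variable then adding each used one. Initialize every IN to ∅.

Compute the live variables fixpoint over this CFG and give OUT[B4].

Answer: {a, c, f}

Derivation:
Fixpoint table:
  B0:  IN={b, c}  OUT={b, c, e}
  B1:  IN={b, c, e}  OUT={a, c}
  B2:  IN={a, c}  OUT={c, f}
  B3:  IN={c, f}  OUT={e, f}
  B4:  IN={e, f}  OUT={a, c, f}
  B5:  IN={a, c, f}  OUT={}

Merge at B4: OUT[B4] = IN[B2] ⊔ IN[B5] = {a, c, f}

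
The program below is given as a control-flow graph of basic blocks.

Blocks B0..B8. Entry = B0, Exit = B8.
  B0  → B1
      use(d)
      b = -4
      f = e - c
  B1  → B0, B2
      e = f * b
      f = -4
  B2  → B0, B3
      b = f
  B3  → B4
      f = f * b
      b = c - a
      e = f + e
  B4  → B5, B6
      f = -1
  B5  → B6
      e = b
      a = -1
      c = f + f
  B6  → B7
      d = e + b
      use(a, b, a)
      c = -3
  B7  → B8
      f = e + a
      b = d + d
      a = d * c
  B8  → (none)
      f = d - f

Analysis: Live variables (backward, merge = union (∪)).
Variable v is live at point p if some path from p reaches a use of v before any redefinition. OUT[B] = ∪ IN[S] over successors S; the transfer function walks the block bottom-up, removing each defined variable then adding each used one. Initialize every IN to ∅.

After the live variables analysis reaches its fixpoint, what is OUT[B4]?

Answer: {a, b, e, f}

Working:
Converged values:
  B0:   IN={a, c, d, e}   OUT={a, b, c, d, f}
  B1:   IN={a, b, c, d, f}   OUT={a, c, d, e, f}
  B2:   IN={a, c, d, e, f}   OUT={a, b, c, d, e, f}
  B3:   IN={a, b, c, e, f}   OUT={a, b, e}
  B4:   IN={a, b, e}   OUT={a, b, e, f}
  B5:   IN={b, f}   OUT={a, b, e}
  B6:   IN={a, b, e}   OUT={a, c, d, e}
  B7:   IN={a, c, d, e}   OUT={d, f}
  B8:   IN={d, f}   OUT={}

Merge at B4: OUT[B4] = IN[B5] ⊔ IN[B6] = {a, b, e, f}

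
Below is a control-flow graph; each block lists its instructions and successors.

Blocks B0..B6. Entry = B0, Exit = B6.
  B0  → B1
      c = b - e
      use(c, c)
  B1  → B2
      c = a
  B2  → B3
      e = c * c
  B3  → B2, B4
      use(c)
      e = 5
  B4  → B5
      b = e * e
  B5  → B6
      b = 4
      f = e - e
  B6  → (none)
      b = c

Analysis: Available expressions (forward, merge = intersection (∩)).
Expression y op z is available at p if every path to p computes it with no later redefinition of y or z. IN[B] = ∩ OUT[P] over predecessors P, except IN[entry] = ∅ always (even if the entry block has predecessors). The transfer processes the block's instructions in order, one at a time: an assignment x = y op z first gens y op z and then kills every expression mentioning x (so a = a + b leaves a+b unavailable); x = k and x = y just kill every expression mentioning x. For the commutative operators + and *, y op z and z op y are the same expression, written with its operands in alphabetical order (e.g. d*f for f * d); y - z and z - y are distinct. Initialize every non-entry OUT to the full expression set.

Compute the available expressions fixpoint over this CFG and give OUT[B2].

Answer: {c*c}

Working:
Fixpoint table:
  B0:   IN={}   OUT={b-e}
  B1:   IN={b-e}   OUT={b-e}
  B2:   IN={}   OUT={c*c}
  B3:   IN={c*c}   OUT={c*c}
  B4:   IN={c*c}   OUT={c*c, e*e}
  B5:   IN={c*c, e*e}   OUT={c*c, e*e, e-e}
  B6:   IN={c*c, e*e, e-e}   OUT={c*c, e*e, e-e}

Merge at B2: IN[B2] = OUT[B1] ∩ OUT[B3] = {}
Applying B2's transfer function to that IN value gives OUT[B2] (row B2 above).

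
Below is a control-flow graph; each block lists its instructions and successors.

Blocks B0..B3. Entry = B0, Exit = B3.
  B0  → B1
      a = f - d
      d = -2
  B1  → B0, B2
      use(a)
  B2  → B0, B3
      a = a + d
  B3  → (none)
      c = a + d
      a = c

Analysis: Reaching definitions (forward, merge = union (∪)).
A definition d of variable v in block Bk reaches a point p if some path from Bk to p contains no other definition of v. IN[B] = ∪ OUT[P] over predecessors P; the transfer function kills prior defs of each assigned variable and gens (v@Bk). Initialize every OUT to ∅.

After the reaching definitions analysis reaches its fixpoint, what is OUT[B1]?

Answer: {a@B0, d@B0}

Trace:
Converged values:
  B0:   IN={a@B0, a@B2, d@B0}   OUT={a@B0, d@B0}
  B1:   IN={a@B0, d@B0}   OUT={a@B0, d@B0}
  B2:   IN={a@B0, d@B0}   OUT={a@B2, d@B0}
  B3:   IN={a@B2, d@B0}   OUT={a@B3, c@B3, d@B0}

Merge at B1: IN[B1] = OUT[B0] = {a@B0, d@B0}
Applying B1's transfer function to that IN value gives OUT[B1] (row B1 above).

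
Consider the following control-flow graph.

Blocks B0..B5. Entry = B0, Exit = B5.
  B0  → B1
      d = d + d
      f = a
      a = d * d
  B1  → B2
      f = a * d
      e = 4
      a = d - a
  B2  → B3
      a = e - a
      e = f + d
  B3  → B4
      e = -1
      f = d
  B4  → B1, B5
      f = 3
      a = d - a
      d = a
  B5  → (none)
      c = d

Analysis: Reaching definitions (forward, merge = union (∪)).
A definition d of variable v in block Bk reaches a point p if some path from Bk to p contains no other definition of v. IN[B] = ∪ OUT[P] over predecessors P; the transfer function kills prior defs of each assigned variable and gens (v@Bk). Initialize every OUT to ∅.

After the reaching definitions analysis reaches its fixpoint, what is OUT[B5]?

Fixpoint table:
  B0: | IN={} | OUT={a@B0, d@B0, f@B0}
  B1: | IN={a@B0, a@B4, d@B0, d@B4, e@B3, f@B0, f@B4} | OUT={a@B1, d@B0, d@B4, e@B1, f@B1}
  B2: | IN={a@B1, d@B0, d@B4, e@B1, f@B1} | OUT={a@B2, d@B0, d@B4, e@B2, f@B1}
  B3: | IN={a@B2, d@B0, d@B4, e@B2, f@B1} | OUT={a@B2, d@B0, d@B4, e@B3, f@B3}
  B4: | IN={a@B2, d@B0, d@B4, e@B3, f@B3} | OUT={a@B4, d@B4, e@B3, f@B4}
  B5: | IN={a@B4, d@B4, e@B3, f@B4} | OUT={a@B4, c@B5, d@B4, e@B3, f@B4}

Merge at B5: IN[B5] = OUT[B4] = {a@B4, d@B4, e@B3, f@B4}
Applying B5's transfer function to that IN value gives OUT[B5] (row B5 above).

Answer: {a@B4, c@B5, d@B4, e@B3, f@B4}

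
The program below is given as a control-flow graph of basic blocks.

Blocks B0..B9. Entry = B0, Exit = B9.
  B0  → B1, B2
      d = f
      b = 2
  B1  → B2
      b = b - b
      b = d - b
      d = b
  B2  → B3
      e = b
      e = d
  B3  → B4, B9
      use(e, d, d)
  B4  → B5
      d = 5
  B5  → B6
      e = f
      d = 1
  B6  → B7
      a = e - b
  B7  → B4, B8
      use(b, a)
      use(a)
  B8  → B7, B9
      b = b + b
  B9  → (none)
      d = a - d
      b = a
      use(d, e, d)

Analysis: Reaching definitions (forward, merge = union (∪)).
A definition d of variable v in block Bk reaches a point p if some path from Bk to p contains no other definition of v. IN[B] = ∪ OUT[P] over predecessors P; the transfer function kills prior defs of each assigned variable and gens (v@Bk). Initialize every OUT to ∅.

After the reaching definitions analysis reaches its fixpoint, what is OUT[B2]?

Answer: {b@B0, b@B1, d@B0, d@B1, e@B2}

Derivation:
Converged values:
  B0: | IN={} | OUT={b@B0, d@B0}
  B1: | IN={b@B0, d@B0} | OUT={b@B1, d@B1}
  B2: | IN={b@B0, b@B1, d@B0, d@B1} | OUT={b@B0, b@B1, d@B0, d@B1, e@B2}
  B3: | IN={b@B0, b@B1, d@B0, d@B1, e@B2} | OUT={b@B0, b@B1, d@B0, d@B1, e@B2}
  B4: | IN={a@B6, b@B0, b@B1, b@B8, d@B0, d@B1, d@B5, e@B2, e@B5} | OUT={a@B6, b@B0, b@B1, b@B8, d@B4, e@B2, e@B5}
  B5: | IN={a@B6, b@B0, b@B1, b@B8, d@B4, e@B2, e@B5} | OUT={a@B6, b@B0, b@B1, b@B8, d@B5, e@B5}
  B6: | IN={a@B6, b@B0, b@B1, b@B8, d@B5, e@B5} | OUT={a@B6, b@B0, b@B1, b@B8, d@B5, e@B5}
  B7: | IN={a@B6, b@B0, b@B1, b@B8, d@B5, e@B5} | OUT={a@B6, b@B0, b@B1, b@B8, d@B5, e@B5}
  B8: | IN={a@B6, b@B0, b@B1, b@B8, d@B5, e@B5} | OUT={a@B6, b@B8, d@B5, e@B5}
  B9: | IN={a@B6, b@B0, b@B1, b@B8, d@B0, d@B1, d@B5, e@B2, e@B5} | OUT={a@B6, b@B9, d@B9, e@B2, e@B5}

Merge at B2: IN[B2] = OUT[B0] ⊔ OUT[B1] = {b@B0, b@B1, d@B0, d@B1}
Applying B2's transfer function to that IN value gives OUT[B2] (row B2 above).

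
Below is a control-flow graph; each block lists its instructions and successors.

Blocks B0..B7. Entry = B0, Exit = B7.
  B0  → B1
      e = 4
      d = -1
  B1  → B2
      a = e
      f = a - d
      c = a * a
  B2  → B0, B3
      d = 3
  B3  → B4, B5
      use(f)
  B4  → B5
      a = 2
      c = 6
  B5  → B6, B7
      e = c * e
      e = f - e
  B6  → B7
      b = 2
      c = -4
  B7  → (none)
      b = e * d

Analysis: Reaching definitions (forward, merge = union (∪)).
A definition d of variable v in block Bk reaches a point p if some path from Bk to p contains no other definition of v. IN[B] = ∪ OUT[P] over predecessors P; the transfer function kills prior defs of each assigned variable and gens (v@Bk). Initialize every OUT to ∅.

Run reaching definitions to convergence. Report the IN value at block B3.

Fixpoint table:
  B0:   IN={a@B1, c@B1, d@B2, e@B0, f@B1}   OUT={a@B1, c@B1, d@B0, e@B0, f@B1}
  B1:   IN={a@B1, c@B1, d@B0, e@B0, f@B1}   OUT={a@B1, c@B1, d@B0, e@B0, f@B1}
  B2:   IN={a@B1, c@B1, d@B0, e@B0, f@B1}   OUT={a@B1, c@B1, d@B2, e@B0, f@B1}
  B3:   IN={a@B1, c@B1, d@B2, e@B0, f@B1}   OUT={a@B1, c@B1, d@B2, e@B0, f@B1}
  B4:   IN={a@B1, c@B1, d@B2, e@B0, f@B1}   OUT={a@B4, c@B4, d@B2, e@B0, f@B1}
  B5:   IN={a@B1, a@B4, c@B1, c@B4, d@B2, e@B0, f@B1}   OUT={a@B1, a@B4, c@B1, c@B4, d@B2, e@B5, f@B1}
  B6:   IN={a@B1, a@B4, c@B1, c@B4, d@B2, e@B5, f@B1}   OUT={a@B1, a@B4, b@B6, c@B6, d@B2, e@B5, f@B1}
  B7:   IN={a@B1, a@B4, b@B6, c@B1, c@B4, c@B6, d@B2, e@B5, f@B1}   OUT={a@B1, a@B4, b@B7, c@B1, c@B4, c@B6, d@B2, e@B5, f@B1}

Merge at B3: IN[B3] = OUT[B2] = {a@B1, c@B1, d@B2, e@B0, f@B1}

Answer: {a@B1, c@B1, d@B2, e@B0, f@B1}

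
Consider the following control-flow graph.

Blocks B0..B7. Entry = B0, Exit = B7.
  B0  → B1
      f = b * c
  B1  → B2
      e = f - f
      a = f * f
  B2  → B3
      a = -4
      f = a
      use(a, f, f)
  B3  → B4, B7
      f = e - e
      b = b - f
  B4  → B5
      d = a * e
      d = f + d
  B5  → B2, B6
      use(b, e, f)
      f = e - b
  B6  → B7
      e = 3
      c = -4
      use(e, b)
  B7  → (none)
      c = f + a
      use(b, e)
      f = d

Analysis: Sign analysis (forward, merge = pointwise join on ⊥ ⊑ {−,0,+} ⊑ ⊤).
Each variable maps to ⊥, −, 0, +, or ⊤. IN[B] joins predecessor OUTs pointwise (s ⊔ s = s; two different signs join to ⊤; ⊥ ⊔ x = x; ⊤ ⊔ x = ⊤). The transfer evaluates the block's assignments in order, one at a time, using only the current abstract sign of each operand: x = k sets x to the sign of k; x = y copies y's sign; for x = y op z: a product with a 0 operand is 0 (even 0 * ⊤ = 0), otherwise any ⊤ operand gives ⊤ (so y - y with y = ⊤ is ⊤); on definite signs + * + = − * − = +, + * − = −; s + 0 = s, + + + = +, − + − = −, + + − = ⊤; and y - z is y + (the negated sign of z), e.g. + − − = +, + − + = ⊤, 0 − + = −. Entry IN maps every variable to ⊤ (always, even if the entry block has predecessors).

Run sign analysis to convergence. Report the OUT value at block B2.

Answer: {a: -, b: ⊤, c: ⊤, d: ⊤, e: ⊤, f: -}

Trace:
Per-block solution:
  B0:   IN=(all ⊤)   OUT=(all ⊤)
  B1:   IN=(all ⊤)   OUT=(all ⊤)
  B2:   IN=(all ⊤)   OUT={a:-, f:-; rest ⊤}
  B3:   IN={a:-, f:-; rest ⊤}   OUT={a:-; rest ⊤}
  B4:   IN={a:-; rest ⊤}   OUT={a:-; rest ⊤}
  B5:   IN={a:-; rest ⊤}   OUT={a:-; rest ⊤}
  B6:   IN={a:-; rest ⊤}   OUT={a:-, c:-, e:+; rest ⊤}
  B7:   IN={a:-; rest ⊤}   OUT={a:-; rest ⊤}

Merge at B2: IN[B2] = OUT[B1] ⊔ OUT[B5] = {a: ⊤, b: ⊤, c: ⊤, d: ⊤, e: ⊤, f: ⊤}
Applying B2's transfer function to that IN value gives OUT[B2] (row B2 above).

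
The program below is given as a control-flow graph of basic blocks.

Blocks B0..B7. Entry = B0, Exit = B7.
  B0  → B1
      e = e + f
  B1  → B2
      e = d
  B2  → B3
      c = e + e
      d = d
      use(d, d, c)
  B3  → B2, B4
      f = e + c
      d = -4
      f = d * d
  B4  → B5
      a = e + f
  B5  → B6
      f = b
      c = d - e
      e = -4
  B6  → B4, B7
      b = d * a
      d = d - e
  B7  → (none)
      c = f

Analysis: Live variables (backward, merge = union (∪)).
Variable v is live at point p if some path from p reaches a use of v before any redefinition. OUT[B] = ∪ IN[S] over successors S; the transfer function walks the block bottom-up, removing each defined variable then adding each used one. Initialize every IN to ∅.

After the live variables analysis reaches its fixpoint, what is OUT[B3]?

Fixpoint table:
  B0: | IN={b, d, e, f} | OUT={b, d}
  B1: | IN={b, d} | OUT={b, d, e}
  B2: | IN={b, d, e} | OUT={b, c, e}
  B3: | IN={b, c, e} | OUT={b, d, e, f}
  B4: | IN={b, d, e, f} | OUT={a, b, d, e}
  B5: | IN={a, b, d, e} | OUT={a, d, e, f}
  B6: | IN={a, d, e, f} | OUT={b, d, e, f}
  B7: | IN={f} | OUT={}

Merge at B3: OUT[B3] = IN[B2] ⊔ IN[B4] = {b, d, e, f}

Answer: {b, d, e, f}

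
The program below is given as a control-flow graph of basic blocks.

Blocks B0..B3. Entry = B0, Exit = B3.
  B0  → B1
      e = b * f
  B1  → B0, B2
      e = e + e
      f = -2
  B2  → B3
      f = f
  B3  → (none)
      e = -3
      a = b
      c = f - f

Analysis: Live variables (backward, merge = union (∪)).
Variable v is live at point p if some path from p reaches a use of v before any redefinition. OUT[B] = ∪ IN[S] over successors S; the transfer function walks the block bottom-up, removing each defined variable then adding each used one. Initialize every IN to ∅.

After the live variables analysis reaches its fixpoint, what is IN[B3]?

Converged values:
  B0:   IN={b, f}   OUT={b, e}
  B1:   IN={b, e}   OUT={b, f}
  B2:   IN={b, f}   OUT={b, f}
  B3:   IN={b, f}   OUT={}

B3 is the boundary node: OUT[B3] = {}
Applying B3's transfer function to that OUT value gives IN[B3] (row B3 above).

Answer: {b, f}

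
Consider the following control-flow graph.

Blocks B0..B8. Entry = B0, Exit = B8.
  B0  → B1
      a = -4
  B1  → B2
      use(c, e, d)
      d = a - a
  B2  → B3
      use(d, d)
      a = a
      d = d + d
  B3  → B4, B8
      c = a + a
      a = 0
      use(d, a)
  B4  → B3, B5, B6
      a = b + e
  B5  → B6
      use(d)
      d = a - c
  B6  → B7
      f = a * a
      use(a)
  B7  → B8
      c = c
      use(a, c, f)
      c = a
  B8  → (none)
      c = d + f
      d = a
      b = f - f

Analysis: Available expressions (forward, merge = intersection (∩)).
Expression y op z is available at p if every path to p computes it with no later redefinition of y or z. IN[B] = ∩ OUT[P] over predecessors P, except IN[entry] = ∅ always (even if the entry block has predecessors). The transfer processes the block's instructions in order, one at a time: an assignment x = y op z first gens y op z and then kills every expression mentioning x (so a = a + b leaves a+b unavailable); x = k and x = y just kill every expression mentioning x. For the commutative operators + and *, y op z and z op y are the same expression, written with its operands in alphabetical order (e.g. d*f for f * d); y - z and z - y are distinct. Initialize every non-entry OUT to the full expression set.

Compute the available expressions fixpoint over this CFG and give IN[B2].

Answer: {a-a}

Trace:
Converged values:
  B0: | IN={} | OUT={}
  B1: | IN={} | OUT={a-a}
  B2: | IN={a-a} | OUT={}
  B3: | IN={} | OUT={}
  B4: | IN={} | OUT={b+e}
  B5: | IN={b+e} | OUT={a-c, b+e}
  B6: | IN={b+e} | OUT={a*a, b+e}
  B7: | IN={a*a, b+e} | OUT={a*a, b+e}
  B8: | IN={} | OUT={f-f}

Merge at B2: IN[B2] = OUT[B1] = {a-a}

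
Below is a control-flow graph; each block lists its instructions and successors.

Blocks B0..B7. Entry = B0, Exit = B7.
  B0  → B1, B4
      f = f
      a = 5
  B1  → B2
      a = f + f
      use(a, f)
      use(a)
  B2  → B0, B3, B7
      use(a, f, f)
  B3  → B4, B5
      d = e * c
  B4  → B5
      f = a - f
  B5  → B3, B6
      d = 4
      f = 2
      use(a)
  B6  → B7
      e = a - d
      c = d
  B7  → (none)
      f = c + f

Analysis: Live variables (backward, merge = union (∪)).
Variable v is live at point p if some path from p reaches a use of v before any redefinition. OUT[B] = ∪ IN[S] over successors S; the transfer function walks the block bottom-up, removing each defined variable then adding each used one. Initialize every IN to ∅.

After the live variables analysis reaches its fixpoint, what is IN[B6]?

Per-block solution:
  B0: | IN={c, e, f} | OUT={a, c, e, f}
  B1: | IN={c, e, f} | OUT={a, c, e, f}
  B2: | IN={a, c, e, f} | OUT={a, c, e, f}
  B3: | IN={a, c, e, f} | OUT={a, c, e, f}
  B4: | IN={a, c, e, f} | OUT={a, c, e}
  B5: | IN={a, c, e} | OUT={a, c, d, e, f}
  B6: | IN={a, d, f} | OUT={c, f}
  B7: | IN={c, f} | OUT={}

Merge at B6: OUT[B6] = IN[B7] = {c, f}
Applying B6's transfer function to that OUT value gives IN[B6] (row B6 above).

Answer: {a, d, f}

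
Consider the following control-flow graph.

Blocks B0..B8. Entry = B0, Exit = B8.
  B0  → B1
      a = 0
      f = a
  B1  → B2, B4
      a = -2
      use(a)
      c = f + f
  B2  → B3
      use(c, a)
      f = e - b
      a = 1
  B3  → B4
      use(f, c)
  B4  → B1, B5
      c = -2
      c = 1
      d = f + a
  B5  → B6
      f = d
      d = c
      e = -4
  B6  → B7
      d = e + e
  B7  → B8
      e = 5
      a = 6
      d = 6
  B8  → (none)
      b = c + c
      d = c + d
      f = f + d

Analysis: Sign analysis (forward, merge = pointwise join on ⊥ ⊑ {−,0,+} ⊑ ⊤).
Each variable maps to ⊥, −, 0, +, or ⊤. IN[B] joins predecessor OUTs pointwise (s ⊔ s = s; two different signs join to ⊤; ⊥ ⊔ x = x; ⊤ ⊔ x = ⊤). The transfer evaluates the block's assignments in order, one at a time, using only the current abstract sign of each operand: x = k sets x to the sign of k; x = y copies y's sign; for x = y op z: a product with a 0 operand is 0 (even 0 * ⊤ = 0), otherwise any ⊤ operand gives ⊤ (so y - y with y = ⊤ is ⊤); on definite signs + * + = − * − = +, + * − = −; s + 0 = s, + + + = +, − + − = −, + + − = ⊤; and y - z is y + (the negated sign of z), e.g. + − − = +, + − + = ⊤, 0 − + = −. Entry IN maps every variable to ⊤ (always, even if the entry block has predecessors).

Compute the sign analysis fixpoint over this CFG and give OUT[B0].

Answer: {a: 0, b: ⊤, c: ⊤, d: ⊤, e: ⊤, f: 0}

Trace:
Fixpoint table:
  B0: | IN=(all ⊤) | OUT={a:0, f:0; rest ⊤}
  B1: | IN=(all ⊤) | OUT={a:-; rest ⊤}
  B2: | IN={a:-; rest ⊤} | OUT={a:+; rest ⊤}
  B3: | IN={a:+; rest ⊤} | OUT={a:+; rest ⊤}
  B4: | IN=(all ⊤) | OUT={c:+; rest ⊤}
  B5: | IN={c:+; rest ⊤} | OUT={c:+, d:+, e:-; rest ⊤}
  B6: | IN={c:+, d:+, e:-; rest ⊤} | OUT={c:+, d:-, e:-; rest ⊤}
  B7: | IN={c:+, d:-, e:-; rest ⊤} | OUT={a:+, c:+, d:+, e:+; rest ⊤}
  B8: | IN={a:+, c:+, d:+, e:+; rest ⊤} | OUT={a:+, b:+, c:+, d:+, e:+; rest ⊤}

B0 is the boundary node: IN[B0] = {a: ⊤, b: ⊤, c: ⊤, d: ⊤, e: ⊤, f: ⊤}
Applying B0's transfer function to that IN value gives OUT[B0] (row B0 above).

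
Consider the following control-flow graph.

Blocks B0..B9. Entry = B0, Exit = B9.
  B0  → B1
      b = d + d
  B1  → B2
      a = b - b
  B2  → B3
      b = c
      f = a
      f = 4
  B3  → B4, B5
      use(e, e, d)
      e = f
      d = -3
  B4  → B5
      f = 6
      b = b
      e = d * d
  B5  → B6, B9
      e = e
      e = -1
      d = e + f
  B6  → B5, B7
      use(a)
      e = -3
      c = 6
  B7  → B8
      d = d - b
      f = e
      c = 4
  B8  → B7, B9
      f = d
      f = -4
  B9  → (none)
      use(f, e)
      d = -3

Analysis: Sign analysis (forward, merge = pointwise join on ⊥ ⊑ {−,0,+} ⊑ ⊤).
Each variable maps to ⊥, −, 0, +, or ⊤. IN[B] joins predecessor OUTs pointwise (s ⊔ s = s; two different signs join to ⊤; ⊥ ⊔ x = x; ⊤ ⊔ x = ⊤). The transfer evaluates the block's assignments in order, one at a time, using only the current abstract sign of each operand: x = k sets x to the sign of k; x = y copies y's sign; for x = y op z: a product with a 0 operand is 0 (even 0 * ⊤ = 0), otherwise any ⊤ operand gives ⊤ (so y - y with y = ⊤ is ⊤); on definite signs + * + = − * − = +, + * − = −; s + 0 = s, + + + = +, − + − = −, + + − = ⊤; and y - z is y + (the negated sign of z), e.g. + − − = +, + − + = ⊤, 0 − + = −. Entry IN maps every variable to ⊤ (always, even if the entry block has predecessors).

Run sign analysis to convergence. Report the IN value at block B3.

Converged values:
  B0: | IN=(all ⊤) | OUT=(all ⊤)
  B1: | IN=(all ⊤) | OUT=(all ⊤)
  B2: | IN=(all ⊤) | OUT={f:+; rest ⊤}
  B3: | IN={f:+; rest ⊤} | OUT={d:-, e:+, f:+; rest ⊤}
  B4: | IN={d:-, e:+, f:+; rest ⊤} | OUT={d:-, e:+, f:+; rest ⊤}
  B5: | IN={f:+; rest ⊤} | OUT={e:-, f:+; rest ⊤}
  B6: | IN={e:-, f:+; rest ⊤} | OUT={c:+, e:-, f:+; rest ⊤}
  B7: | IN={c:+, e:-; rest ⊤} | OUT={c:+, e:-, f:-; rest ⊤}
  B8: | IN={c:+, e:-, f:-; rest ⊤} | OUT={c:+, e:-, f:-; rest ⊤}
  B9: | IN={e:-; rest ⊤} | OUT={d:-, e:-; rest ⊤}

Merge at B3: IN[B3] = OUT[B2] = {a: ⊤, b: ⊤, c: ⊤, d: ⊤, e: ⊤, f: +}

Answer: {a: ⊤, b: ⊤, c: ⊤, d: ⊤, e: ⊤, f: +}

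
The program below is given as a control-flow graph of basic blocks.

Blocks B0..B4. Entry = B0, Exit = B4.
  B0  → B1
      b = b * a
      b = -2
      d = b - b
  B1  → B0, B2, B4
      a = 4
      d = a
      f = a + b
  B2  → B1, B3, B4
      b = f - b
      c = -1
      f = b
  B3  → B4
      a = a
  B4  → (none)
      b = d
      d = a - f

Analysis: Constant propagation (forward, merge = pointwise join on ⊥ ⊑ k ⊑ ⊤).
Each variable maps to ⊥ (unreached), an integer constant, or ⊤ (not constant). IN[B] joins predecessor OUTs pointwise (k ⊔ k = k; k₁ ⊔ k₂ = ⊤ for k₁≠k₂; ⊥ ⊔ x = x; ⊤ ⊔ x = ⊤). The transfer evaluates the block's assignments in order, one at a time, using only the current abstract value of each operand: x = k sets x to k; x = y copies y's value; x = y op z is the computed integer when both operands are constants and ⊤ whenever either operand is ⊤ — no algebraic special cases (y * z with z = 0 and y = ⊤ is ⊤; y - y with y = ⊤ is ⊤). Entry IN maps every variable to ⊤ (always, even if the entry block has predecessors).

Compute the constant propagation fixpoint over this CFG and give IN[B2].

Per-block solution:
  B0:  IN=(all ⊤)  OUT={b:-2, d:0; rest ⊤}
  B1:  IN=(all ⊤)  OUT={a:4, d:4; rest ⊤}
  B2:  IN={a:4, d:4; rest ⊤}  OUT={a:4, c:-1, d:4; rest ⊤}
  B3:  IN={a:4, c:-1, d:4; rest ⊤}  OUT={a:4, c:-1, d:4; rest ⊤}
  B4:  IN={a:4, d:4; rest ⊤}  OUT={a:4, b:4; rest ⊤}

Merge at B2: IN[B2] = OUT[B1] = {a: 4, b: ⊤, c: ⊤, d: 4, e: ⊤, f: ⊤}

Answer: {a: 4, b: ⊤, c: ⊤, d: 4, e: ⊤, f: ⊤}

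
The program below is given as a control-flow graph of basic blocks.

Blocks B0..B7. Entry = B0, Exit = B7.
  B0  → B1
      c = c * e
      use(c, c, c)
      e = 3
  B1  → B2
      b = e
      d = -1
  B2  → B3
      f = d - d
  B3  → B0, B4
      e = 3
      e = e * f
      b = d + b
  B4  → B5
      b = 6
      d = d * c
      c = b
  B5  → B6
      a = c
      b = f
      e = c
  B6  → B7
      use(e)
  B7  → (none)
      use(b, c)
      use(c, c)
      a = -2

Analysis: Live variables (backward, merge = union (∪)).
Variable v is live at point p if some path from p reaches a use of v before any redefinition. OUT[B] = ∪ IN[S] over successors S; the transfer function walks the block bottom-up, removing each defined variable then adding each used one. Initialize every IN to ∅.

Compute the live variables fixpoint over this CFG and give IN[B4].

Converged values:
  B0:   IN={c, e}   OUT={c, e}
  B1:   IN={c, e}   OUT={b, c, d}
  B2:   IN={b, c, d}   OUT={b, c, d, f}
  B3:   IN={b, c, d, f}   OUT={c, d, e, f}
  B4:   IN={c, d, f}   OUT={c, f}
  B5:   IN={c, f}   OUT={b, c, e}
  B6:   IN={b, c, e}   OUT={b, c}
  B7:   IN={b, c}   OUT={}

Merge at B4: OUT[B4] = IN[B5] = {c, f}
Applying B4's transfer function to that OUT value gives IN[B4] (row B4 above).

Answer: {c, d, f}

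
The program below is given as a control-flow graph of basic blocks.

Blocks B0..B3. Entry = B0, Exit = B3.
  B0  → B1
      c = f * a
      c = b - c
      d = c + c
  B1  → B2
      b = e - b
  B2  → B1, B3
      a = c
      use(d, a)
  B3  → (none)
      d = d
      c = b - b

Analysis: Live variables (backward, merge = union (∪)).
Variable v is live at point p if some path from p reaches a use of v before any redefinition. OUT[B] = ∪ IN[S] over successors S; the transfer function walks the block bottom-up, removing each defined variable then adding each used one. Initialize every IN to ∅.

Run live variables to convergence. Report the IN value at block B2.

Converged values:
  B0: | IN={a, b, e, f} | OUT={b, c, d, e}
  B1: | IN={b, c, d, e} | OUT={b, c, d, e}
  B2: | IN={b, c, d, e} | OUT={b, c, d, e}
  B3: | IN={b, d} | OUT={}

Merge at B2: OUT[B2] = IN[B1] ⊔ IN[B3] = {b, c, d, e}
Applying B2's transfer function to that OUT value gives IN[B2] (row B2 above).

Answer: {b, c, d, e}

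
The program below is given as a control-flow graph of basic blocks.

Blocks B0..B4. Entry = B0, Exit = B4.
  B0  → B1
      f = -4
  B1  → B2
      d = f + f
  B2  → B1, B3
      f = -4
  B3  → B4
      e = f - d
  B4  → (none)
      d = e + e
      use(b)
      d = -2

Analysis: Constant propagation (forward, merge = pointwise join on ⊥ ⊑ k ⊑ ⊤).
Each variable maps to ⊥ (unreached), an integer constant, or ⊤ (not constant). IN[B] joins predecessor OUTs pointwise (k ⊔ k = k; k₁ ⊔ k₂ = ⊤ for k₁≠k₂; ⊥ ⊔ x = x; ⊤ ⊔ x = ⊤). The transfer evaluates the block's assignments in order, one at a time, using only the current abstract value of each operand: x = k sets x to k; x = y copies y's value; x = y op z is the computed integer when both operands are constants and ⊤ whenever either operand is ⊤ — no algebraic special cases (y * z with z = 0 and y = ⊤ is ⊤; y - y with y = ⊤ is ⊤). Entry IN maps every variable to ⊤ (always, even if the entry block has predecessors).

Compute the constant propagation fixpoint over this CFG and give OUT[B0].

Answer: {a: ⊤, b: ⊤, c: ⊤, d: ⊤, e: ⊤, f: -4}

Working:
Converged values:
  B0:  IN=(all ⊤)  OUT={f:-4; rest ⊤}
  B1:  IN={f:-4; rest ⊤}  OUT={d:-8, f:-4; rest ⊤}
  B2:  IN={d:-8, f:-4; rest ⊤}  OUT={d:-8, f:-4; rest ⊤}
  B3:  IN={d:-8, f:-4; rest ⊤}  OUT={d:-8, e:4, f:-4; rest ⊤}
  B4:  IN={d:-8, e:4, f:-4; rest ⊤}  OUT={d:-2, e:4, f:-4; rest ⊤}

B0 is the boundary node: IN[B0] = {a: ⊤, b: ⊤, c: ⊤, d: ⊤, e: ⊤, f: ⊤}
Applying B0's transfer function to that IN value gives OUT[B0] (row B0 above).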